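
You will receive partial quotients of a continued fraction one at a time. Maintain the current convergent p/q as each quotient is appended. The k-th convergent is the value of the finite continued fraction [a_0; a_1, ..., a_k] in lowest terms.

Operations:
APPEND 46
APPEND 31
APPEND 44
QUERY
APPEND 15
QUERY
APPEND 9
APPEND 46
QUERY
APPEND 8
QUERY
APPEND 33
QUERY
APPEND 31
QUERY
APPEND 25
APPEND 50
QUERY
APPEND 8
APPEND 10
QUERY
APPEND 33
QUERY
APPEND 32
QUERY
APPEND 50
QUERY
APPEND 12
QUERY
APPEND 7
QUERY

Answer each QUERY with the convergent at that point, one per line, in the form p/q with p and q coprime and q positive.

62834/1365
943937/20506
394624219/8572780
3165552019/68768159
104857840846/2277922027
3253758618245/70684350996
4075694923466795/88540019197346
330945777033780105/7189435421954296
10953897650325774796/237961458464767463
350855670587458573577/7621956106294513112
17553737427023254453646/381335766773190423063
210995704794866512017329/4583651157384579589868
1494523670991088838574949/32466893868465247552139

APPEND 46: p_0 = 46·1 + 0 = 46, q_0 = 46·0 + 1 = 1 → 46/1
APPEND 31: p_1 = 31·46 + 1 = 1427, q_1 = 31·1 + 0 = 31 → 1427/31
APPEND 44: p_2 = 44·1427 + 46 = 62834, q_2 = 44·31 + 1 = 1365 → 62834/1365
APPEND 15: p_3 = 15·62834 + 1427 = 943937, q_3 = 15·1365 + 31 = 20506 → 943937/20506
APPEND 9: p_4 = 9·943937 + 62834 = 8558267, q_4 = 9·20506 + 1365 = 185919 → 8558267/185919
APPEND 46: p_5 = 46·8558267 + 943937 = 394624219, q_5 = 46·185919 + 20506 = 8572780 → 394624219/8572780
APPEND 8: p_6 = 8·394624219 + 8558267 = 3165552019, q_6 = 8·8572780 + 185919 = 68768159 → 3165552019/68768159
APPEND 33: p_7 = 33·3165552019 + 394624219 = 104857840846, q_7 = 33·68768159 + 8572780 = 2277922027 → 104857840846/2277922027
APPEND 31: p_8 = 31·104857840846 + 3165552019 = 3253758618245, q_8 = 31·2277922027 + 68768159 = 70684350996 → 3253758618245/70684350996
APPEND 25: p_9 = 25·3253758618245 + 104857840846 = 81448823296971, q_9 = 25·70684350996 + 2277922027 = 1769386696927 → 81448823296971/1769386696927
APPEND 50: p_10 = 50·81448823296971 + 3253758618245 = 4075694923466795, q_10 = 50·1769386696927 + 70684350996 = 88540019197346 → 4075694923466795/88540019197346
APPEND 8: p_11 = 8·4075694923466795 + 81448823296971 = 32687008211031331, q_11 = 8·88540019197346 + 1769386696927 = 710089540275695 → 32687008211031331/710089540275695
APPEND 10: p_12 = 10·32687008211031331 + 4075694923466795 = 330945777033780105, q_12 = 10·710089540275695 + 88540019197346 = 7189435421954296 → 330945777033780105/7189435421954296
APPEND 33: p_13 = 33·330945777033780105 + 32687008211031331 = 10953897650325774796, q_13 = 33·7189435421954296 + 710089540275695 = 237961458464767463 → 10953897650325774796/237961458464767463
APPEND 32: p_14 = 32·10953897650325774796 + 330945777033780105 = 350855670587458573577, q_14 = 32·237961458464767463 + 7189435421954296 = 7621956106294513112 → 350855670587458573577/7621956106294513112
APPEND 50: p_15 = 50·350855670587458573577 + 10953897650325774796 = 17553737427023254453646, q_15 = 50·7621956106294513112 + 237961458464767463 = 381335766773190423063 → 17553737427023254453646/381335766773190423063
APPEND 12: p_16 = 12·17553737427023254453646 + 350855670587458573577 = 210995704794866512017329, q_16 = 12·381335766773190423063 + 7621956106294513112 = 4583651157384579589868 → 210995704794866512017329/4583651157384579589868
APPEND 7: p_17 = 7·210995704794866512017329 + 17553737427023254453646 = 1494523670991088838574949, q_17 = 7·4583651157384579589868 + 381335766773190423063 = 32466893868465247552139 → 1494523670991088838574949/32466893868465247552139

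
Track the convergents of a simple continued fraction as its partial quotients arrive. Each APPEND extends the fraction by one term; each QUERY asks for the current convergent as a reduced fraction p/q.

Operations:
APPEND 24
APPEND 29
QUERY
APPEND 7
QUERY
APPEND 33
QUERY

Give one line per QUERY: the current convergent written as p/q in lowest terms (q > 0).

697/29
4903/204
162496/6761

APPEND 24: p_0 = 24·1 + 0 = 24, q_0 = 24·0 + 1 = 1 → 24/1
APPEND 29: p_1 = 29·24 + 1 = 697, q_1 = 29·1 + 0 = 29 → 697/29
APPEND 7: p_2 = 7·697 + 24 = 4903, q_2 = 7·29 + 1 = 204 → 4903/204
APPEND 33: p_3 = 33·4903 + 697 = 162496, q_3 = 33·204 + 29 = 6761 → 162496/6761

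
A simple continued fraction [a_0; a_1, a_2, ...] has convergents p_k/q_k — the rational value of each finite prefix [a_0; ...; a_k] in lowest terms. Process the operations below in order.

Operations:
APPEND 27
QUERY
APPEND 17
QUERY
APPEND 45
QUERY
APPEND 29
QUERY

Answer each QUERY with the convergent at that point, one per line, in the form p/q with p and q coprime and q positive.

APPEND 27: p_0 = 27·1 + 0 = 27, q_0 = 27·0 + 1 = 1 → 27/1
APPEND 17: p_1 = 17·27 + 1 = 460, q_1 = 17·1 + 0 = 17 → 460/17
APPEND 45: p_2 = 45·460 + 27 = 20727, q_2 = 45·17 + 1 = 766 → 20727/766
APPEND 29: p_3 = 29·20727 + 460 = 601543, q_3 = 29·766 + 17 = 22231 → 601543/22231

27/1
460/17
20727/766
601543/22231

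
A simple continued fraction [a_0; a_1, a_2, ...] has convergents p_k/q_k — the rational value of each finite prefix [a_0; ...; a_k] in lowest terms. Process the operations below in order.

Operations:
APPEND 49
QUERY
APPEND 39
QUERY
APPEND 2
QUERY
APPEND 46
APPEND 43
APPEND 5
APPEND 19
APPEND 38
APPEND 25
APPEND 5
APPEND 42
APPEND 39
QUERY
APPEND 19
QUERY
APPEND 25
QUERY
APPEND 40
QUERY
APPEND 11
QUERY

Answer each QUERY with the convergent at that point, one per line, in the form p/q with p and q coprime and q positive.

APPEND 49: p_0 = 49·1 + 0 = 49, q_0 = 49·0 + 1 = 1 → 49/1
APPEND 39: p_1 = 39·49 + 1 = 1912, q_1 = 39·1 + 0 = 39 → 1912/39
APPEND 2: p_2 = 2·1912 + 49 = 3873, q_2 = 2·39 + 1 = 79 → 3873/79
APPEND 46: p_3 = 46·3873 + 1912 = 180070, q_3 = 46·79 + 39 = 3673 → 180070/3673
APPEND 43: p_4 = 43·180070 + 3873 = 7746883, q_4 = 43·3673 + 79 = 158018 → 7746883/158018
APPEND 5: p_5 = 5·7746883 + 180070 = 38914485, q_5 = 5·158018 + 3673 = 793763 → 38914485/793763
APPEND 19: p_6 = 19·38914485 + 7746883 = 747122098, q_6 = 19·793763 + 158018 = 15239515 → 747122098/15239515
APPEND 38: p_7 = 38·747122098 + 38914485 = 28429554209, q_7 = 38·15239515 + 793763 = 579895333 → 28429554209/579895333
APPEND 25: p_8 = 25·28429554209 + 747122098 = 711485977323, q_8 = 25·579895333 + 15239515 = 14512622840 → 711485977323/14512622840
APPEND 5: p_9 = 5·711485977323 + 28429554209 = 3585859440824, q_9 = 5·14512622840 + 579895333 = 73143009533 → 3585859440824/73143009533
APPEND 42: p_10 = 42·3585859440824 + 711485977323 = 151317582491931, q_10 = 42·73143009533 + 14512622840 = 3086519023226 → 151317582491931/3086519023226
APPEND 39: p_11 = 39·151317582491931 + 3585859440824 = 5904971576626133, q_11 = 39·3086519023226 + 73143009533 = 120447384915347 → 5904971576626133/120447384915347
APPEND 19: p_12 = 19·5904971576626133 + 151317582491931 = 112345777538388458, q_12 = 19·120447384915347 + 3086519023226 = 2291586832414819 → 112345777538388458/2291586832414819
APPEND 25: p_13 = 25·112345777538388458 + 5904971576626133 = 2814549410036337583, q_13 = 25·2291586832414819 + 120447384915347 = 57410118195285822 → 2814549410036337583/57410118195285822
APPEND 40: p_14 = 40·2814549410036337583 + 112345777538388458 = 112694322178991891778, q_14 = 40·57410118195285822 + 2291586832414819 = 2298696314643847699 → 112694322178991891778/2298696314643847699
APPEND 11: p_15 = 11·112694322178991891778 + 2814549410036337583 = 1242452093378947147141, q_15 = 11·2298696314643847699 + 57410118195285822 = 25343069579277610511 → 1242452093378947147141/25343069579277610511

49/1
1912/39
3873/79
5904971576626133/120447384915347
112345777538388458/2291586832414819
2814549410036337583/57410118195285822
112694322178991891778/2298696314643847699
1242452093378947147141/25343069579277610511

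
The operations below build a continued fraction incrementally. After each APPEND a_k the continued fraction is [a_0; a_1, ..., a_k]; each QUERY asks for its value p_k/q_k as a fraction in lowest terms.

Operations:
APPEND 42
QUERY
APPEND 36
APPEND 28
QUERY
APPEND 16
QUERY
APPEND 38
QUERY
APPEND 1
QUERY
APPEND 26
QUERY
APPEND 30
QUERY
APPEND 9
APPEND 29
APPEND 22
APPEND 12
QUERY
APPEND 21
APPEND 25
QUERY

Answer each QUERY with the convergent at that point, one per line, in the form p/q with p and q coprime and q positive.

APPEND 42: p_0 = 42·1 + 0 = 42, q_0 = 42·0 + 1 = 1 → 42/1
APPEND 36: p_1 = 36·42 + 1 = 1513, q_1 = 36·1 + 0 = 36 → 1513/36
APPEND 28: p_2 = 28·1513 + 42 = 42406, q_2 = 28·36 + 1 = 1009 → 42406/1009
APPEND 16: p_3 = 16·42406 + 1513 = 680009, q_3 = 16·1009 + 36 = 16180 → 680009/16180
APPEND 38: p_4 = 38·680009 + 42406 = 25882748, q_4 = 38·16180 + 1009 = 615849 → 25882748/615849
APPEND 1: p_5 = 1·25882748 + 680009 = 26562757, q_5 = 1·615849 + 16180 = 632029 → 26562757/632029
APPEND 26: p_6 = 26·26562757 + 25882748 = 716514430, q_6 = 26·632029 + 615849 = 17048603 → 716514430/17048603
APPEND 30: p_7 = 30·716514430 + 26562757 = 21521995657, q_7 = 30·17048603 + 632029 = 512090119 → 21521995657/512090119
APPEND 9: p_8 = 9·21521995657 + 716514430 = 194414475343, q_8 = 9·512090119 + 17048603 = 4625859674 → 194414475343/4625859674
APPEND 29: p_9 = 29·194414475343 + 21521995657 = 5659541780604, q_9 = 29·4625859674 + 512090119 = 134662020665 → 5659541780604/134662020665
APPEND 22: p_10 = 22·5659541780604 + 194414475343 = 124704333648631, q_10 = 22·134662020665 + 4625859674 = 2967190314304 → 124704333648631/2967190314304
APPEND 12: p_11 = 12·124704333648631 + 5659541780604 = 1502111545564176, q_11 = 12·2967190314304 + 134662020665 = 35740945792313 → 1502111545564176/35740945792313
APPEND 21: p_12 = 21·1502111545564176 + 124704333648631 = 31669046790496327, q_12 = 21·35740945792313 + 2967190314304 = 753527051952877 → 31669046790496327/753527051952877
APPEND 25: p_13 = 25·31669046790496327 + 1502111545564176 = 793228281307972351, q_13 = 25·753527051952877 + 35740945792313 = 18873917244614238 → 793228281307972351/18873917244614238

42/1
42406/1009
680009/16180
25882748/615849
26562757/632029
716514430/17048603
21521995657/512090119
1502111545564176/35740945792313
793228281307972351/18873917244614238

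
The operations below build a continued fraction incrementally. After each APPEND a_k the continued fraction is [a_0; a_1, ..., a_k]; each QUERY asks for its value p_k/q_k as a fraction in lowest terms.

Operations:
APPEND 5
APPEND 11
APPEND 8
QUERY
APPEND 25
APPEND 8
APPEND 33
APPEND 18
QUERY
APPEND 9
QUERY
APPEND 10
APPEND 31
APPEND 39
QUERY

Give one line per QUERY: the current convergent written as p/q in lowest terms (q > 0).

APPEND 5: p_0 = 5·1 + 0 = 5, q_0 = 5·0 + 1 = 1 → 5/1
APPEND 11: p_1 = 11·5 + 1 = 56, q_1 = 11·1 + 0 = 11 → 56/11
APPEND 8: p_2 = 8·56 + 5 = 453, q_2 = 8·11 + 1 = 89 → 453/89
APPEND 25: p_3 = 25·453 + 56 = 11381, q_3 = 25·89 + 11 = 2236 → 11381/2236
APPEND 8: p_4 = 8·11381 + 453 = 91501, q_4 = 8·2236 + 89 = 17977 → 91501/17977
APPEND 33: p_5 = 33·91501 + 11381 = 3030914, q_5 = 33·17977 + 2236 = 595477 → 3030914/595477
APPEND 18: p_6 = 18·3030914 + 91501 = 54647953, q_6 = 18·595477 + 17977 = 10736563 → 54647953/10736563
APPEND 9: p_7 = 9·54647953 + 3030914 = 494862491, q_7 = 9·10736563 + 595477 = 97224544 → 494862491/97224544
APPEND 10: p_8 = 10·494862491 + 54647953 = 5003272863, q_8 = 10·97224544 + 10736563 = 982982003 → 5003272863/982982003
APPEND 31: p_9 = 31·5003272863 + 494862491 = 155596321244, q_9 = 31·982982003 + 97224544 = 30569666637 → 155596321244/30569666637
APPEND 39: p_10 = 39·155596321244 + 5003272863 = 6073259801379, q_10 = 39·30569666637 + 982982003 = 1193199980846 → 6073259801379/1193199980846

453/89
54647953/10736563
494862491/97224544
6073259801379/1193199980846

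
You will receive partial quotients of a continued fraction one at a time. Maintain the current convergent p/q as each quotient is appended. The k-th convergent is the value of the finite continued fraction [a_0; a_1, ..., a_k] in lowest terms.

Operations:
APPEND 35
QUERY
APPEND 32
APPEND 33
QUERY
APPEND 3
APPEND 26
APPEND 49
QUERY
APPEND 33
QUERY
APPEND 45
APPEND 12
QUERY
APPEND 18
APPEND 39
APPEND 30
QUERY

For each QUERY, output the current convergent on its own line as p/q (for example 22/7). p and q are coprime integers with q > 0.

APPEND 35: p_0 = 35·1 + 0 = 35, q_0 = 35·0 + 1 = 1 → 35/1
APPEND 32: p_1 = 32·35 + 1 = 1121, q_1 = 32·1 + 0 = 32 → 1121/32
APPEND 33: p_2 = 33·1121 + 35 = 37028, q_2 = 33·32 + 1 = 1057 → 37028/1057
APPEND 3: p_3 = 3·37028 + 1121 = 112205, q_3 = 3·1057 + 32 = 3203 → 112205/3203
APPEND 26: p_4 = 26·112205 + 37028 = 2954358, q_4 = 26·3203 + 1057 = 84335 → 2954358/84335
APPEND 49: p_5 = 49·2954358 + 112205 = 144875747, q_5 = 49·84335 + 3203 = 4135618 → 144875747/4135618
APPEND 33: p_6 = 33·144875747 + 2954358 = 4783854009, q_6 = 33·4135618 + 84335 = 136559729 → 4783854009/136559729
APPEND 45: p_7 = 45·4783854009 + 144875747 = 215418306152, q_7 = 45·136559729 + 4135618 = 6149323423 → 215418306152/6149323423
APPEND 12: p_8 = 12·215418306152 + 4783854009 = 2589803527833, q_8 = 12·6149323423 + 136559729 = 73928440805 → 2589803527833/73928440805
APPEND 18: p_9 = 18·2589803527833 + 215418306152 = 46831881807146, q_9 = 18·73928440805 + 6149323423 = 1336861257913 → 46831881807146/1336861257913
APPEND 39: p_10 = 39·46831881807146 + 2589803527833 = 1829033194006527, q_10 = 39·1336861257913 + 73928440805 = 52211517499412 → 1829033194006527/52211517499412
APPEND 30: p_11 = 30·1829033194006527 + 46831881807146 = 54917827702002956, q_11 = 30·52211517499412 + 1336861257913 = 1567682386240273 → 54917827702002956/1567682386240273

35/1
37028/1057
144875747/4135618
4783854009/136559729
2589803527833/73928440805
54917827702002956/1567682386240273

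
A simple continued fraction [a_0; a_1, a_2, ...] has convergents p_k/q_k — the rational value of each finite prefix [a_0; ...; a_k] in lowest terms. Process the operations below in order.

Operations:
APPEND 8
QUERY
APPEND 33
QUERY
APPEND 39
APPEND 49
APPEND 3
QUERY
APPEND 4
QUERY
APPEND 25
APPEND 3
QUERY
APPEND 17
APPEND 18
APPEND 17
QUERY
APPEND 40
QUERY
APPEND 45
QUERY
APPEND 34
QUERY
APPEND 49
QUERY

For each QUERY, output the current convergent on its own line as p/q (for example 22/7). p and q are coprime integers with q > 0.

APPEND 8: p_0 = 8·1 + 0 = 8, q_0 = 8·0 + 1 = 1 → 8/1
APPEND 33: p_1 = 33·8 + 1 = 265, q_1 = 33·1 + 0 = 33 → 265/33
APPEND 39: p_2 = 39·265 + 8 = 10343, q_2 = 39·33 + 1 = 1288 → 10343/1288
APPEND 49: p_3 = 49·10343 + 265 = 507072, q_3 = 49·1288 + 33 = 63145 → 507072/63145
APPEND 3: p_4 = 3·507072 + 10343 = 1531559, q_4 = 3·63145 + 1288 = 190723 → 1531559/190723
APPEND 4: p_5 = 4·1531559 + 507072 = 6633308, q_5 = 4·190723 + 63145 = 826037 → 6633308/826037
APPEND 25: p_6 = 25·6633308 + 1531559 = 167364259, q_6 = 25·826037 + 190723 = 20841648 → 167364259/20841648
APPEND 3: p_7 = 3·167364259 + 6633308 = 508726085, q_7 = 3·20841648 + 826037 = 63350981 → 508726085/63350981
APPEND 17: p_8 = 17·508726085 + 167364259 = 8815707704, q_8 = 17·63350981 + 20841648 = 1097808325 → 8815707704/1097808325
APPEND 18: p_9 = 18·8815707704 + 508726085 = 159191464757, q_9 = 18·1097808325 + 63350981 = 19823900831 → 159191464757/19823900831
APPEND 17: p_10 = 17·159191464757 + 8815707704 = 2715070608573, q_10 = 17·19823900831 + 1097808325 = 338104122452 → 2715070608573/338104122452
APPEND 40: p_11 = 40·2715070608573 + 159191464757 = 108762015807677, q_11 = 40·338104122452 + 19823900831 = 13543988798911 → 108762015807677/13543988798911
APPEND 45: p_12 = 45·108762015807677 + 2715070608573 = 4897005781954038, q_12 = 45·13543988798911 + 338104122452 = 609817600073447 → 4897005781954038/609817600073447
APPEND 34: p_13 = 34·4897005781954038 + 108762015807677 = 166606958602244969, q_13 = 34·609817600073447 + 13543988798911 = 20747342391296109 → 166606958602244969/20747342391296109
APPEND 49: p_14 = 49·166606958602244969 + 4897005781954038 = 8168637977291957519, q_14 = 49·20747342391296109 + 609817600073447 = 1017229594773582788 → 8168637977291957519/1017229594773582788

8/1
265/33
1531559/190723
6633308/826037
508726085/63350981
2715070608573/338104122452
108762015807677/13543988798911
4897005781954038/609817600073447
166606958602244969/20747342391296109
8168637977291957519/1017229594773582788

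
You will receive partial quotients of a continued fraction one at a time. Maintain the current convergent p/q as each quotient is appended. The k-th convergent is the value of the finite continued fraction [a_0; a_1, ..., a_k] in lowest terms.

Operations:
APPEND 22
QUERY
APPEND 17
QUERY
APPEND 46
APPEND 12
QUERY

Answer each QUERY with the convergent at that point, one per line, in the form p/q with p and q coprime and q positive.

APPEND 22: p_0 = 22·1 + 0 = 22, q_0 = 22·0 + 1 = 1 → 22/1
APPEND 17: p_1 = 17·22 + 1 = 375, q_1 = 17·1 + 0 = 17 → 375/17
APPEND 46: p_2 = 46·375 + 22 = 17272, q_2 = 46·17 + 1 = 783 → 17272/783
APPEND 12: p_3 = 12·17272 + 375 = 207639, q_3 = 12·783 + 17 = 9413 → 207639/9413

22/1
375/17
207639/9413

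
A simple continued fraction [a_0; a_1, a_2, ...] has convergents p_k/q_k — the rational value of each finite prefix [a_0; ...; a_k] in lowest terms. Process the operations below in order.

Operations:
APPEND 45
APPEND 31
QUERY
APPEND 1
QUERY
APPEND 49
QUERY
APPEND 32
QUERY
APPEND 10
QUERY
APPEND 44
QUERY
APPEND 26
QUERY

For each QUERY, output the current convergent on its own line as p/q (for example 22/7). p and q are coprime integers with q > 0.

APPEND 45: p_0 = 45·1 + 0 = 45, q_0 = 45·0 + 1 = 1 → 45/1
APPEND 31: p_1 = 31·45 + 1 = 1396, q_1 = 31·1 + 0 = 31 → 1396/31
APPEND 1: p_2 = 1·1396 + 45 = 1441, q_2 = 1·31 + 1 = 32 → 1441/32
APPEND 49: p_3 = 49·1441 + 1396 = 72005, q_3 = 49·32 + 31 = 1599 → 72005/1599
APPEND 32: p_4 = 32·72005 + 1441 = 2305601, q_4 = 32·1599 + 32 = 51200 → 2305601/51200
APPEND 10: p_5 = 10·2305601 + 72005 = 23128015, q_5 = 10·51200 + 1599 = 513599 → 23128015/513599
APPEND 44: p_6 = 44·23128015 + 2305601 = 1019938261, q_6 = 44·513599 + 51200 = 22649556 → 1019938261/22649556
APPEND 26: p_7 = 26·1019938261 + 23128015 = 26541522801, q_7 = 26·22649556 + 513599 = 589402055 → 26541522801/589402055

1396/31
1441/32
72005/1599
2305601/51200
23128015/513599
1019938261/22649556
26541522801/589402055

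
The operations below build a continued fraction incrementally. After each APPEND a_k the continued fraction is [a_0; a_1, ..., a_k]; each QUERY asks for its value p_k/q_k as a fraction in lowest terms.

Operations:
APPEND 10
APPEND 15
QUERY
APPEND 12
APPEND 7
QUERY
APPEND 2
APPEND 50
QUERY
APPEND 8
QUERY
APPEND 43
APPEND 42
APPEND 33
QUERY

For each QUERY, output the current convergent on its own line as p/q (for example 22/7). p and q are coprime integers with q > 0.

APPEND 10: p_0 = 10·1 + 0 = 10, q_0 = 10·0 + 1 = 1 → 10/1
APPEND 15: p_1 = 15·10 + 1 = 151, q_1 = 15·1 + 0 = 15 → 151/15
APPEND 12: p_2 = 12·151 + 10 = 1822, q_2 = 12·15 + 1 = 181 → 1822/181
APPEND 7: p_3 = 7·1822 + 151 = 12905, q_3 = 7·181 + 15 = 1282 → 12905/1282
APPEND 2: p_4 = 2·12905 + 1822 = 27632, q_4 = 2·1282 + 181 = 2745 → 27632/2745
APPEND 50: p_5 = 50·27632 + 12905 = 1394505, q_5 = 50·2745 + 1282 = 138532 → 1394505/138532
APPEND 8: p_6 = 8·1394505 + 27632 = 11183672, q_6 = 8·138532 + 2745 = 1111001 → 11183672/1111001
APPEND 43: p_7 = 43·11183672 + 1394505 = 482292401, q_7 = 43·1111001 + 138532 = 47911575 → 482292401/47911575
APPEND 42: p_8 = 42·482292401 + 11183672 = 20267464514, q_8 = 42·47911575 + 1111001 = 2013397151 → 20267464514/2013397151
APPEND 33: p_9 = 33·20267464514 + 482292401 = 669308621363, q_9 = 33·2013397151 + 47911575 = 66490017558 → 669308621363/66490017558

151/15
12905/1282
1394505/138532
11183672/1111001
669308621363/66490017558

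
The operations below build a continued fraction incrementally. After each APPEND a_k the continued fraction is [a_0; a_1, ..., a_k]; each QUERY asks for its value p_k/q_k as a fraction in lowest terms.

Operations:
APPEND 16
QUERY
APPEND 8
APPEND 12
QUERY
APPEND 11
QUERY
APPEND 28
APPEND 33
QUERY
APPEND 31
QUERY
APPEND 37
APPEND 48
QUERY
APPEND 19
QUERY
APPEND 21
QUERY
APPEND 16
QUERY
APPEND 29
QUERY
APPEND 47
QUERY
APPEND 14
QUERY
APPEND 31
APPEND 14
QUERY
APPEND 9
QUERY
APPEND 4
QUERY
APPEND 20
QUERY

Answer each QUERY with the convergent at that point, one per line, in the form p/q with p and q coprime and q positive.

16/1
1564/97
17333/1075
16084637/997576
499110635/30955053
887691660971/55055012829
16884624736581/1047191578288
355464811129172/22046078156877
5704321602803333/353784442088320
165780791292425829/10281794898718157
7797401512346817296/483598144681841699
109329401964147867973/6780655820444501943
47667453475577178010399/2956355655918904128991
432404090142595532818050/26817884831848598562851
1777283814045959309282599/110227894983313298380395
35978080371061781718470030/2231375784498114566170751

APPEND 16: p_0 = 16·1 + 0 = 16, q_0 = 16·0 + 1 = 1 → 16/1
APPEND 8: p_1 = 8·16 + 1 = 129, q_1 = 8·1 + 0 = 8 → 129/8
APPEND 12: p_2 = 12·129 + 16 = 1564, q_2 = 12·8 + 1 = 97 → 1564/97
APPEND 11: p_3 = 11·1564 + 129 = 17333, q_3 = 11·97 + 8 = 1075 → 17333/1075
APPEND 28: p_4 = 28·17333 + 1564 = 486888, q_4 = 28·1075 + 97 = 30197 → 486888/30197
APPEND 33: p_5 = 33·486888 + 17333 = 16084637, q_5 = 33·30197 + 1075 = 997576 → 16084637/997576
APPEND 31: p_6 = 31·16084637 + 486888 = 499110635, q_6 = 31·997576 + 30197 = 30955053 → 499110635/30955053
APPEND 37: p_7 = 37·499110635 + 16084637 = 18483178132, q_7 = 37·30955053 + 997576 = 1146334537 → 18483178132/1146334537
APPEND 48: p_8 = 48·18483178132 + 499110635 = 887691660971, q_8 = 48·1146334537 + 30955053 = 55055012829 → 887691660971/55055012829
APPEND 19: p_9 = 19·887691660971 + 18483178132 = 16884624736581, q_9 = 19·55055012829 + 1146334537 = 1047191578288 → 16884624736581/1047191578288
APPEND 21: p_10 = 21·16884624736581 + 887691660971 = 355464811129172, q_10 = 21·1047191578288 + 55055012829 = 22046078156877 → 355464811129172/22046078156877
APPEND 16: p_11 = 16·355464811129172 + 16884624736581 = 5704321602803333, q_11 = 16·22046078156877 + 1047191578288 = 353784442088320 → 5704321602803333/353784442088320
APPEND 29: p_12 = 29·5704321602803333 + 355464811129172 = 165780791292425829, q_12 = 29·353784442088320 + 22046078156877 = 10281794898718157 → 165780791292425829/10281794898718157
APPEND 47: p_13 = 47·165780791292425829 + 5704321602803333 = 7797401512346817296, q_13 = 47·10281794898718157 + 353784442088320 = 483598144681841699 → 7797401512346817296/483598144681841699
APPEND 14: p_14 = 14·7797401512346817296 + 165780791292425829 = 109329401964147867973, q_14 = 14·483598144681841699 + 10281794898718157 = 6780655820444501943 → 109329401964147867973/6780655820444501943
APPEND 31: p_15 = 31·109329401964147867973 + 7797401512346817296 = 3397008862400930724459, q_15 = 31·6780655820444501943 + 483598144681841699 = 210683928578461401932 → 3397008862400930724459/210683928578461401932
APPEND 14: p_16 = 14·3397008862400930724459 + 109329401964147867973 = 47667453475577178010399, q_16 = 14·210683928578461401932 + 6780655820444501943 = 2956355655918904128991 → 47667453475577178010399/2956355655918904128991
APPEND 9: p_17 = 9·47667453475577178010399 + 3397008862400930724459 = 432404090142595532818050, q_17 = 9·2956355655918904128991 + 210683928578461401932 = 26817884831848598562851 → 432404090142595532818050/26817884831848598562851
APPEND 4: p_18 = 4·432404090142595532818050 + 47667453475577178010399 = 1777283814045959309282599, q_18 = 4·26817884831848598562851 + 2956355655918904128991 = 110227894983313298380395 → 1777283814045959309282599/110227894983313298380395
APPEND 20: p_19 = 20·1777283814045959309282599 + 432404090142595532818050 = 35978080371061781718470030, q_19 = 20·110227894983313298380395 + 26817884831848598562851 = 2231375784498114566170751 → 35978080371061781718470030/2231375784498114566170751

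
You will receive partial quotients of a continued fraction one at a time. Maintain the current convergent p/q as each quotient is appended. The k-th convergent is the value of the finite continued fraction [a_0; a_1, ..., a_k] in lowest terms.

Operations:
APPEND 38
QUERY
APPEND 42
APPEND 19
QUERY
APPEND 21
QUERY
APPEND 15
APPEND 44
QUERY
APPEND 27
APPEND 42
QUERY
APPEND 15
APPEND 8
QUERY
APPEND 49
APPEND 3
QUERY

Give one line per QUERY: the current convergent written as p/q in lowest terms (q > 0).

APPEND 38: p_0 = 38·1 + 0 = 38, q_0 = 38·0 + 1 = 1 → 38/1
APPEND 42: p_1 = 42·38 + 1 = 1597, q_1 = 42·1 + 0 = 42 → 1597/42
APPEND 19: p_2 = 19·1597 + 38 = 30381, q_2 = 19·42 + 1 = 799 → 30381/799
APPEND 21: p_3 = 21·30381 + 1597 = 639598, q_3 = 21·799 + 42 = 16821 → 639598/16821
APPEND 15: p_4 = 15·639598 + 30381 = 9624351, q_4 = 15·16821 + 799 = 253114 → 9624351/253114
APPEND 44: p_5 = 44·9624351 + 639598 = 424111042, q_5 = 44·253114 + 16821 = 11153837 → 424111042/11153837
APPEND 27: p_6 = 27·424111042 + 9624351 = 11460622485, q_6 = 27·11153837 + 253114 = 301406713 → 11460622485/301406713
APPEND 42: p_7 = 42·11460622485 + 424111042 = 481770255412, q_7 = 42·301406713 + 11153837 = 12670235783 → 481770255412/12670235783
APPEND 15: p_8 = 15·481770255412 + 11460622485 = 7238014453665, q_8 = 15·12670235783 + 301406713 = 190354943458 → 7238014453665/190354943458
APPEND 8: p_9 = 8·7238014453665 + 481770255412 = 58385885884732, q_9 = 8·190354943458 + 12670235783 = 1535509783447 → 58385885884732/1535509783447
APPEND 49: p_10 = 49·58385885884732 + 7238014453665 = 2868146422805533, q_10 = 49·1535509783447 + 190354943458 = 75430334332361 → 2868146422805533/75430334332361
APPEND 3: p_11 = 3·2868146422805533 + 58385885884732 = 8662825154301331, q_11 = 3·75430334332361 + 1535509783447 = 227826512780530 → 8662825154301331/227826512780530

38/1
30381/799
639598/16821
424111042/11153837
481770255412/12670235783
58385885884732/1535509783447
8662825154301331/227826512780530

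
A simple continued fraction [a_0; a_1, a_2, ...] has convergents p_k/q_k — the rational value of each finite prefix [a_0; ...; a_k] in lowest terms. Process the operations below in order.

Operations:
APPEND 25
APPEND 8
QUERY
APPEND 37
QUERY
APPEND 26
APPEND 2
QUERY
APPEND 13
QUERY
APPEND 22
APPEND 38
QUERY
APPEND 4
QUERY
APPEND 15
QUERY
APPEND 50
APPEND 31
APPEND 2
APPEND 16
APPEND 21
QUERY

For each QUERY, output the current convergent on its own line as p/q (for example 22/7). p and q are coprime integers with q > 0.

APPEND 25: p_0 = 25·1 + 0 = 25, q_0 = 25·0 + 1 = 1 → 25/1
APPEND 8: p_1 = 8·25 + 1 = 201, q_1 = 8·1 + 0 = 8 → 201/8
APPEND 37: p_2 = 37·201 + 25 = 7462, q_2 = 37·8 + 1 = 297 → 7462/297
APPEND 26: p_3 = 26·7462 + 201 = 194213, q_3 = 26·297 + 8 = 7730 → 194213/7730
APPEND 2: p_4 = 2·194213 + 7462 = 395888, q_4 = 2·7730 + 297 = 15757 → 395888/15757
APPEND 13: p_5 = 13·395888 + 194213 = 5340757, q_5 = 13·15757 + 7730 = 212571 → 5340757/212571
APPEND 22: p_6 = 22·5340757 + 395888 = 117892542, q_6 = 22·212571 + 15757 = 4692319 → 117892542/4692319
APPEND 38: p_7 = 38·117892542 + 5340757 = 4485257353, q_7 = 38·4692319 + 212571 = 178520693 → 4485257353/178520693
APPEND 4: p_8 = 4·4485257353 + 117892542 = 18058921954, q_8 = 4·178520693 + 4692319 = 718775091 → 18058921954/718775091
APPEND 15: p_9 = 15·18058921954 + 4485257353 = 275369086663, q_9 = 15·718775091 + 178520693 = 10960147058 → 275369086663/10960147058
APPEND 50: p_10 = 50·275369086663 + 18058921954 = 13786513255104, q_10 = 50·10960147058 + 718775091 = 548726127991 → 13786513255104/548726127991
APPEND 31: p_11 = 31·13786513255104 + 275369086663 = 427657279994887, q_11 = 31·548726127991 + 10960147058 = 17021470114779 → 427657279994887/17021470114779
APPEND 2: p_12 = 2·427657279994887 + 13786513255104 = 869101073244878, q_12 = 2·17021470114779 + 548726127991 = 34591666357549 → 869101073244878/34591666357549
APPEND 16: p_13 = 16·869101073244878 + 427657279994887 = 14333274451912935, q_13 = 16·34591666357549 + 17021470114779 = 570488131835563 → 14333274451912935/570488131835563
APPEND 21: p_14 = 21·14333274451912935 + 869101073244878 = 301867864563416513, q_14 = 21·570488131835563 + 34591666357549 = 12014842434904372 → 301867864563416513/12014842434904372

201/8
7462/297
395888/15757
5340757/212571
4485257353/178520693
18058921954/718775091
275369086663/10960147058
301867864563416513/12014842434904372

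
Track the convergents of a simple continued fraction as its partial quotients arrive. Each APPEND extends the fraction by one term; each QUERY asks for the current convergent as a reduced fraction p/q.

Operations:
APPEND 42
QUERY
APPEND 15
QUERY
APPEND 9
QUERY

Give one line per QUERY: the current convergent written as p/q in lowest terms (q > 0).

42/1
631/15
5721/136

APPEND 42: p_0 = 42·1 + 0 = 42, q_0 = 42·0 + 1 = 1 → 42/1
APPEND 15: p_1 = 15·42 + 1 = 631, q_1 = 15·1 + 0 = 15 → 631/15
APPEND 9: p_2 = 9·631 + 42 = 5721, q_2 = 9·15 + 1 = 136 → 5721/136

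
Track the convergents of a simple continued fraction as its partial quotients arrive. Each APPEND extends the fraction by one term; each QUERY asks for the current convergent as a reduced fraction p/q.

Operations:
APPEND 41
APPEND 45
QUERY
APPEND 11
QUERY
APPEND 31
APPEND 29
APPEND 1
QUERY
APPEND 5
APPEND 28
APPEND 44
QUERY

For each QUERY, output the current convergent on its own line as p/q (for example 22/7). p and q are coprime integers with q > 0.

1846/45
20347/496
18998437/463126
140606368655/3427569599

APPEND 41: p_0 = 41·1 + 0 = 41, q_0 = 41·0 + 1 = 1 → 41/1
APPEND 45: p_1 = 45·41 + 1 = 1846, q_1 = 45·1 + 0 = 45 → 1846/45
APPEND 11: p_2 = 11·1846 + 41 = 20347, q_2 = 11·45 + 1 = 496 → 20347/496
APPEND 31: p_3 = 31·20347 + 1846 = 632603, q_3 = 31·496 + 45 = 15421 → 632603/15421
APPEND 29: p_4 = 29·632603 + 20347 = 18365834, q_4 = 29·15421 + 496 = 447705 → 18365834/447705
APPEND 1: p_5 = 1·18365834 + 632603 = 18998437, q_5 = 1·447705 + 15421 = 463126 → 18998437/463126
APPEND 5: p_6 = 5·18998437 + 18365834 = 113358019, q_6 = 5·463126 + 447705 = 2763335 → 113358019/2763335
APPEND 28: p_7 = 28·113358019 + 18998437 = 3193022969, q_7 = 28·2763335 + 463126 = 77836506 → 3193022969/77836506
APPEND 44: p_8 = 44·3193022969 + 113358019 = 140606368655, q_8 = 44·77836506 + 2763335 = 3427569599 → 140606368655/3427569599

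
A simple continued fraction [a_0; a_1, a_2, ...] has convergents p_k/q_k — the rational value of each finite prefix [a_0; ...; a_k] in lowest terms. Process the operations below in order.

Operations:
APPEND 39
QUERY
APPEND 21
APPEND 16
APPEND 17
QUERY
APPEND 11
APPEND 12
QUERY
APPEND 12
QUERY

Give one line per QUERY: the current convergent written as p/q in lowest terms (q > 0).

39/1
224523/5750
30019467/768794
362716516/9289115

APPEND 39: p_0 = 39·1 + 0 = 39, q_0 = 39·0 + 1 = 1 → 39/1
APPEND 21: p_1 = 21·39 + 1 = 820, q_1 = 21·1 + 0 = 21 → 820/21
APPEND 16: p_2 = 16·820 + 39 = 13159, q_2 = 16·21 + 1 = 337 → 13159/337
APPEND 17: p_3 = 17·13159 + 820 = 224523, q_3 = 17·337 + 21 = 5750 → 224523/5750
APPEND 11: p_4 = 11·224523 + 13159 = 2482912, q_4 = 11·5750 + 337 = 63587 → 2482912/63587
APPEND 12: p_5 = 12·2482912 + 224523 = 30019467, q_5 = 12·63587 + 5750 = 768794 → 30019467/768794
APPEND 12: p_6 = 12·30019467 + 2482912 = 362716516, q_6 = 12·768794 + 63587 = 9289115 → 362716516/9289115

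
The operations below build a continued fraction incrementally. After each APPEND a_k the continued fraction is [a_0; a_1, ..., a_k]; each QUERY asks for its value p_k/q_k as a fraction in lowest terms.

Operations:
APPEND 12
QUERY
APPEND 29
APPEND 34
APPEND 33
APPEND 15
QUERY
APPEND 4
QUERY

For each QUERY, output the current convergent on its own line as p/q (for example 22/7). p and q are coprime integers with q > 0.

APPEND 12: p_0 = 12·1 + 0 = 12, q_0 = 12·0 + 1 = 1 → 12/1
APPEND 29: p_1 = 29·12 + 1 = 349, q_1 = 29·1 + 0 = 29 → 349/29
APPEND 34: p_2 = 34·349 + 12 = 11878, q_2 = 34·29 + 1 = 987 → 11878/987
APPEND 33: p_3 = 33·11878 + 349 = 392323, q_3 = 33·987 + 29 = 32600 → 392323/32600
APPEND 15: p_4 = 15·392323 + 11878 = 5896723, q_4 = 15·32600 + 987 = 489987 → 5896723/489987
APPEND 4: p_5 = 4·5896723 + 392323 = 23979215, q_5 = 4·489987 + 32600 = 1992548 → 23979215/1992548

12/1
5896723/489987
23979215/1992548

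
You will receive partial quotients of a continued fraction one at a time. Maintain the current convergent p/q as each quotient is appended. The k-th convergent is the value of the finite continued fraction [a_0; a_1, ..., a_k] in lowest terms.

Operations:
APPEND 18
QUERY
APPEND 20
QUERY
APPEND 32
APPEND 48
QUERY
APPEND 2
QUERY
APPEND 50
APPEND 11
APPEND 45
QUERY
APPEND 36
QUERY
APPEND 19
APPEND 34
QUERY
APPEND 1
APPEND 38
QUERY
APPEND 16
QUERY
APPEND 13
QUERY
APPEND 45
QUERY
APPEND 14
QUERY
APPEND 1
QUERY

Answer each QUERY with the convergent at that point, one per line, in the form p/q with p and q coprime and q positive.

18/1
361/20
555721/30788
1123012/62217
28176870756/1561052213
1014992239759/56232499903
657657992729777/36435503212483
26382556834656029/1461643810200897
422797880376652418/23423806444977205
5522755001731137463/305971127594904562
248946772958277838253/13792124548215682495
3490777576417620873005/193395714802614459492
3739724349375898711258/207187839350830141987

APPEND 18: p_0 = 18·1 + 0 = 18, q_0 = 18·0 + 1 = 1 → 18/1
APPEND 20: p_1 = 20·18 + 1 = 361, q_1 = 20·1 + 0 = 20 → 361/20
APPEND 32: p_2 = 32·361 + 18 = 11570, q_2 = 32·20 + 1 = 641 → 11570/641
APPEND 48: p_3 = 48·11570 + 361 = 555721, q_3 = 48·641 + 20 = 30788 → 555721/30788
APPEND 2: p_4 = 2·555721 + 11570 = 1123012, q_4 = 2·30788 + 641 = 62217 → 1123012/62217
APPEND 50: p_5 = 50·1123012 + 555721 = 56706321, q_5 = 50·62217 + 30788 = 3141638 → 56706321/3141638
APPEND 11: p_6 = 11·56706321 + 1123012 = 624892543, q_6 = 11·3141638 + 62217 = 34620235 → 624892543/34620235
APPEND 45: p_7 = 45·624892543 + 56706321 = 28176870756, q_7 = 45·34620235 + 3141638 = 1561052213 → 28176870756/1561052213
APPEND 36: p_8 = 36·28176870756 + 624892543 = 1014992239759, q_8 = 36·1561052213 + 34620235 = 56232499903 → 1014992239759/56232499903
APPEND 19: p_9 = 19·1014992239759 + 28176870756 = 19313029426177, q_9 = 19·56232499903 + 1561052213 = 1069978550370 → 19313029426177/1069978550370
APPEND 34: p_10 = 34·19313029426177 + 1014992239759 = 657657992729777, q_10 = 34·1069978550370 + 56232499903 = 36435503212483 → 657657992729777/36435503212483
APPEND 1: p_11 = 1·657657992729777 + 19313029426177 = 676971022155954, q_11 = 1·36435503212483 + 1069978550370 = 37505481762853 → 676971022155954/37505481762853
APPEND 38: p_12 = 38·676971022155954 + 657657992729777 = 26382556834656029, q_12 = 38·37505481762853 + 36435503212483 = 1461643810200897 → 26382556834656029/1461643810200897
APPEND 16: p_13 = 16·26382556834656029 + 676971022155954 = 422797880376652418, q_13 = 16·1461643810200897 + 37505481762853 = 23423806444977205 → 422797880376652418/23423806444977205
APPEND 13: p_14 = 13·422797880376652418 + 26382556834656029 = 5522755001731137463, q_14 = 13·23423806444977205 + 1461643810200897 = 305971127594904562 → 5522755001731137463/305971127594904562
APPEND 45: p_15 = 45·5522755001731137463 + 422797880376652418 = 248946772958277838253, q_15 = 45·305971127594904562 + 23423806444977205 = 13792124548215682495 → 248946772958277838253/13792124548215682495
APPEND 14: p_16 = 14·248946772958277838253 + 5522755001731137463 = 3490777576417620873005, q_16 = 14·13792124548215682495 + 305971127594904562 = 193395714802614459492 → 3490777576417620873005/193395714802614459492
APPEND 1: p_17 = 1·3490777576417620873005 + 248946772958277838253 = 3739724349375898711258, q_17 = 1·193395714802614459492 + 13792124548215682495 = 207187839350830141987 → 3739724349375898711258/207187839350830141987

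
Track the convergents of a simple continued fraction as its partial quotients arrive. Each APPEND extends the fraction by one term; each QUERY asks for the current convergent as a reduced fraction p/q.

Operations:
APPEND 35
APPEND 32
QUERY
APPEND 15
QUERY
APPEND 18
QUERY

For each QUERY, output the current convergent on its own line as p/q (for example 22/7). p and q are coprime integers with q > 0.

1121/32
16850/481
304421/8690

APPEND 35: p_0 = 35·1 + 0 = 35, q_0 = 35·0 + 1 = 1 → 35/1
APPEND 32: p_1 = 32·35 + 1 = 1121, q_1 = 32·1 + 0 = 32 → 1121/32
APPEND 15: p_2 = 15·1121 + 35 = 16850, q_2 = 15·32 + 1 = 481 → 16850/481
APPEND 18: p_3 = 18·16850 + 1121 = 304421, q_3 = 18·481 + 32 = 8690 → 304421/8690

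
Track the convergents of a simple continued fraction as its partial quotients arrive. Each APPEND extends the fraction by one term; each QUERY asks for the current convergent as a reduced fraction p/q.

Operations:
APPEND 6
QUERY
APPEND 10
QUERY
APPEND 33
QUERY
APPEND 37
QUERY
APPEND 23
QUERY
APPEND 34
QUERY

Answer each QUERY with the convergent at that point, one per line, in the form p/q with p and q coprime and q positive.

6/1
61/10
2019/331
74764/12257
1721591/282242
58608858/9608485

APPEND 6: p_0 = 6·1 + 0 = 6, q_0 = 6·0 + 1 = 1 → 6/1
APPEND 10: p_1 = 10·6 + 1 = 61, q_1 = 10·1 + 0 = 10 → 61/10
APPEND 33: p_2 = 33·61 + 6 = 2019, q_2 = 33·10 + 1 = 331 → 2019/331
APPEND 37: p_3 = 37·2019 + 61 = 74764, q_3 = 37·331 + 10 = 12257 → 74764/12257
APPEND 23: p_4 = 23·74764 + 2019 = 1721591, q_4 = 23·12257 + 331 = 282242 → 1721591/282242
APPEND 34: p_5 = 34·1721591 + 74764 = 58608858, q_5 = 34·282242 + 12257 = 9608485 → 58608858/9608485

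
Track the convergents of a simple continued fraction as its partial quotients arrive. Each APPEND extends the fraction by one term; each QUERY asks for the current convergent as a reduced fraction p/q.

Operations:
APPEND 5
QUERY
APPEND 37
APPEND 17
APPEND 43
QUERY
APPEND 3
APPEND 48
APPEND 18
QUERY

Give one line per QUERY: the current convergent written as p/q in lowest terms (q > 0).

5/1
136367/27127
359066426/71427801

APPEND 5: p_0 = 5·1 + 0 = 5, q_0 = 5·0 + 1 = 1 → 5/1
APPEND 37: p_1 = 37·5 + 1 = 186, q_1 = 37·1 + 0 = 37 → 186/37
APPEND 17: p_2 = 17·186 + 5 = 3167, q_2 = 17·37 + 1 = 630 → 3167/630
APPEND 43: p_3 = 43·3167 + 186 = 136367, q_3 = 43·630 + 37 = 27127 → 136367/27127
APPEND 3: p_4 = 3·136367 + 3167 = 412268, q_4 = 3·27127 + 630 = 82011 → 412268/82011
APPEND 48: p_5 = 48·412268 + 136367 = 19925231, q_5 = 48·82011 + 27127 = 3963655 → 19925231/3963655
APPEND 18: p_6 = 18·19925231 + 412268 = 359066426, q_6 = 18·3963655 + 82011 = 71427801 → 359066426/71427801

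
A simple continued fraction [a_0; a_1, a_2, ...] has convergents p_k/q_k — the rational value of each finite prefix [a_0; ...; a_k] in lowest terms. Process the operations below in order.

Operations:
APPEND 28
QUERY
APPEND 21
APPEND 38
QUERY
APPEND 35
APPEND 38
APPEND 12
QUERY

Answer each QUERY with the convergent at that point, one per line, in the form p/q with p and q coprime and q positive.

APPEND 28: p_0 = 28·1 + 0 = 28, q_0 = 28·0 + 1 = 1 → 28/1
APPEND 21: p_1 = 21·28 + 1 = 589, q_1 = 21·1 + 0 = 21 → 589/21
APPEND 38: p_2 = 38·589 + 28 = 22410, q_2 = 38·21 + 1 = 799 → 22410/799
APPEND 35: p_3 = 35·22410 + 589 = 784939, q_3 = 35·799 + 21 = 27986 → 784939/27986
APPEND 38: p_4 = 38·784939 + 22410 = 29850092, q_4 = 38·27986 + 799 = 1064267 → 29850092/1064267
APPEND 12: p_5 = 12·29850092 + 784939 = 358986043, q_5 = 12·1064267 + 27986 = 12799190 → 358986043/12799190

28/1
22410/799
358986043/12799190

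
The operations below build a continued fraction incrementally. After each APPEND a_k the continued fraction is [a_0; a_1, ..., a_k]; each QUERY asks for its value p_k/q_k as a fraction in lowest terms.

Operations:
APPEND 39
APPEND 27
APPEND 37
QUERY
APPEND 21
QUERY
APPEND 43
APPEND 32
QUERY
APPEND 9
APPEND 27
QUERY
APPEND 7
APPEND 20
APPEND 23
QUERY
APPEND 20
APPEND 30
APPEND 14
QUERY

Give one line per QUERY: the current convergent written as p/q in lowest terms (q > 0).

APPEND 39: p_0 = 39·1 + 0 = 39, q_0 = 39·0 + 1 = 1 → 39/1
APPEND 27: p_1 = 27·39 + 1 = 1054, q_1 = 27·1 + 0 = 27 → 1054/27
APPEND 37: p_2 = 37·1054 + 39 = 39037, q_2 = 37·27 + 1 = 1000 → 39037/1000
APPEND 21: p_3 = 21·39037 + 1054 = 820831, q_3 = 21·1000 + 27 = 21027 → 820831/21027
APPEND 43: p_4 = 43·820831 + 39037 = 35334770, q_4 = 43·21027 + 1000 = 905161 → 35334770/905161
APPEND 32: p_5 = 32·35334770 + 820831 = 1131533471, q_5 = 32·905161 + 21027 = 28986179 → 1131533471/28986179
APPEND 9: p_6 = 9·1131533471 + 35334770 = 10219136009, q_6 = 9·28986179 + 905161 = 261780772 → 10219136009/261780772
APPEND 27: p_7 = 27·10219136009 + 1131533471 = 277048205714, q_7 = 27·261780772 + 28986179 = 7097067023 → 277048205714/7097067023
APPEND 7: p_8 = 7·277048205714 + 10219136009 = 1949556576007, q_8 = 7·7097067023 + 261780772 = 49941249933 → 1949556576007/49941249933
APPEND 20: p_9 = 20·1949556576007 + 277048205714 = 39268179725854, q_9 = 20·49941249933 + 7097067023 = 1005922065683 → 39268179725854/1005922065683
APPEND 23: p_10 = 23·39268179725854 + 1949556576007 = 905117690270649, q_10 = 23·1005922065683 + 49941249933 = 23186148760642 → 905117690270649/23186148760642
APPEND 20: p_11 = 20·905117690270649 + 39268179725854 = 18141621985138834, q_11 = 20·23186148760642 + 1005922065683 = 464728897278523 → 18141621985138834/464728897278523
APPEND 30: p_12 = 30·18141621985138834 + 905117690270649 = 545153777244435669, q_12 = 30·464728897278523 + 23186148760642 = 13965053067116332 → 545153777244435669/13965053067116332
APPEND 14: p_13 = 14·545153777244435669 + 18141621985138834 = 7650294503407238200, q_13 = 14·13965053067116332 + 464728897278523 = 195975471836907171 → 7650294503407238200/195975471836907171

39037/1000
820831/21027
1131533471/28986179
277048205714/7097067023
905117690270649/23186148760642
7650294503407238200/195975471836907171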